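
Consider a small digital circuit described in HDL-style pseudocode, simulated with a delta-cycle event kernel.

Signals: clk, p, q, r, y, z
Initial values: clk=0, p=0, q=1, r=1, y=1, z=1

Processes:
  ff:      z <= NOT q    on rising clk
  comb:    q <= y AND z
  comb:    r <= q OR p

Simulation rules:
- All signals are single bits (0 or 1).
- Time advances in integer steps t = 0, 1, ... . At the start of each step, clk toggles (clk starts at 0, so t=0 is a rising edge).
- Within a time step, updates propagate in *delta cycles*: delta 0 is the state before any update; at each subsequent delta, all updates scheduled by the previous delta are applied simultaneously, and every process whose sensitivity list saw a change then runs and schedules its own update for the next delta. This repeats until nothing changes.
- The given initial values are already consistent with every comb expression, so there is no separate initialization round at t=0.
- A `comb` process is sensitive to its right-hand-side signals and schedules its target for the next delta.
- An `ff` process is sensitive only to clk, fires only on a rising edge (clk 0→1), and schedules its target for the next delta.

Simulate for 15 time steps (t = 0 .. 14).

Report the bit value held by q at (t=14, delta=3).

1

t=0 Δ0: p=0 z=1 clk=0 y=1 q=1 r=1
  Δ1: clk:0→1
  Δ2: z:1→0
  Δ3: q:1→0
  Δ4: r:1→0
  (4Δ to stable)
t=1 Δ0: p=0 z=0 clk=1 y=1 q=0 r=0
  Δ1: clk:1→0
  (1Δ to stable)
t=2 Δ0: p=0 z=0 clk=0 y=1 q=0 r=0
  Δ1: clk:0→1
  Δ2: z:0→1
  Δ3: q:0→1
  Δ4: r:0→1
  (4Δ to stable)
t=3 Δ0: p=0 z=1 clk=1 y=1 q=1 r=1
  Δ1: clk:1→0
  (1Δ to stable)
t=4 Δ0: p=0 z=1 clk=0 y=1 q=1 r=1
  Δ1: clk:0→1
  Δ2: z:1→0
  Δ3: q:1→0
  Δ4: r:1→0
  (4Δ to stable)
t=5 Δ0: p=0 z=0 clk=1 y=1 q=0 r=0
  Δ1: clk:1→0
  (1Δ to stable)
t=6 Δ0: p=0 z=0 clk=0 y=1 q=0 r=0
  Δ1: clk:0→1
  Δ2: z:0→1
  Δ3: q:0→1
  Δ4: r:0→1
  (4Δ to stable)
t=7 Δ0: p=0 z=1 clk=1 y=1 q=1 r=1
  Δ1: clk:1→0
  (1Δ to stable)
t=8 Δ0: p=0 z=1 clk=0 y=1 q=1 r=1
  Δ1: clk:0→1
  Δ2: z:1→0
  Δ3: q:1→0
  Δ4: r:1→0
  (4Δ to stable)
t=9 Δ0: p=0 z=0 clk=1 y=1 q=0 r=0
  Δ1: clk:1→0
  (1Δ to stable)
t=10 Δ0: p=0 z=0 clk=0 y=1 q=0 r=0
  Δ1: clk:0→1
  Δ2: z:0→1
  Δ3: q:0→1
  Δ4: r:0→1
  (4Δ to stable)
t=11 Δ0: p=0 z=1 clk=1 y=1 q=1 r=1
  Δ1: clk:1→0
  (1Δ to stable)
t=12 Δ0: p=0 z=1 clk=0 y=1 q=1 r=1
  Δ1: clk:0→1
  Δ2: z:1→0
  Δ3: q:1→0
  Δ4: r:1→0
  (4Δ to stable)
t=13 Δ0: p=0 z=0 clk=1 y=1 q=0 r=0
  Δ1: clk:1→0
  (1Δ to stable)
t=14 Δ0: p=0 z=0 clk=0 y=1 q=0 r=0
  Δ1: clk:0→1
  Δ2: z:0→1
  Δ3: q:0→1
  Δ4: r:0→1
  (4Δ to stable)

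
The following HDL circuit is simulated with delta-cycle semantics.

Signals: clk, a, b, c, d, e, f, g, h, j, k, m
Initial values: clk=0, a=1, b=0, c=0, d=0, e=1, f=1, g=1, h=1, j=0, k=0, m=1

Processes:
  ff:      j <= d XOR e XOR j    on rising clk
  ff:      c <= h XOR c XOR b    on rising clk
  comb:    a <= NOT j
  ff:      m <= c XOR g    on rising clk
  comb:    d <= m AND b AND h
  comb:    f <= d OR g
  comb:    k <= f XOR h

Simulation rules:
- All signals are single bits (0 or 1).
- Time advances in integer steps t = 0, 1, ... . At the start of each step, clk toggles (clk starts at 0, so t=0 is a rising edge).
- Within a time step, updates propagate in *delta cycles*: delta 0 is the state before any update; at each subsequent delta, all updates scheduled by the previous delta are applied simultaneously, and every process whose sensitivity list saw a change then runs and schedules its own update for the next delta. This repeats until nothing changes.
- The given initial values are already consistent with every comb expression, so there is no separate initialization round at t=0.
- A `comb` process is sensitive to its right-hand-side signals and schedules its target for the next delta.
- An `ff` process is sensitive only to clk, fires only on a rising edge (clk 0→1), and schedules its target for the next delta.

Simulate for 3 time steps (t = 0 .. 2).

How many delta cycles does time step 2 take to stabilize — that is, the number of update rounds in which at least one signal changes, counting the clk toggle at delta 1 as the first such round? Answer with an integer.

[bits: f,b,h,j,a,k,e,m,g,c,clk,d]
t=0: Δ0=101010111000 Δ1=101010111010 Δ2=101110111110 Δ3=101100111110 | 3Δ
t=1: Δ0=101100111110 Δ1=101100111100 | 1Δ
t=2: Δ0=101100111100 Δ1=101100111110 Δ2=101000101010 Δ3=101010101010 | 3Δ

3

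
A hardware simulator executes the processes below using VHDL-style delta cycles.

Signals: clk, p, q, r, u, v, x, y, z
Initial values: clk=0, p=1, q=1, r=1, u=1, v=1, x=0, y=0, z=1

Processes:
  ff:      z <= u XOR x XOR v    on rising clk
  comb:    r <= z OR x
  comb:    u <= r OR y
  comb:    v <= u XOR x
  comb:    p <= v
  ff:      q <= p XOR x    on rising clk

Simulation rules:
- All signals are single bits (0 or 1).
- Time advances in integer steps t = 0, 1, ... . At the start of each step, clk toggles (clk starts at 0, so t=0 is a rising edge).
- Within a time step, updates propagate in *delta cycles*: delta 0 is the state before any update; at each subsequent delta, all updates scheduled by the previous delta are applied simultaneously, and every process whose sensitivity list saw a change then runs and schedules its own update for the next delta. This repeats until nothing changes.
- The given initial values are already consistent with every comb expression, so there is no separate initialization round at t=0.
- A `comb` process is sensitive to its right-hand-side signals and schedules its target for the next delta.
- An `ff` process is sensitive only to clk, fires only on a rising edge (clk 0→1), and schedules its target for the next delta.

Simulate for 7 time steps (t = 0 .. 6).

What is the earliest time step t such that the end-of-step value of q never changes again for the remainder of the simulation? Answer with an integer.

t=0 Δ0: y=0 u=1 clk=0 q=1 p=1 x=0 r=1 z=1 v=1
  Δ1: clk:0→1
  Δ2: z:1→0
  Δ3: r:1→0
  Δ4: u:1→0
  Δ5: v:1→0
  Δ6: p:1→0
  (6Δ to stable)
t=1 Δ0: y=0 u=0 clk=1 q=1 p=0 x=0 r=0 z=0 v=0
  Δ1: clk:1→0
  (1Δ to stable)
t=2 Δ0: y=0 u=0 clk=0 q=1 p=0 x=0 r=0 z=0 v=0
  Δ1: clk:0→1
  Δ2: q:1→0
  (2Δ to stable)
t=3 Δ0: y=0 u=0 clk=1 q=0 p=0 x=0 r=0 z=0 v=0
  Δ1: clk:1→0
  (1Δ to stable)
t=4 Δ0: y=0 u=0 clk=0 q=0 p=0 x=0 r=0 z=0 v=0
  Δ1: clk:0→1
  (1Δ to stable)
t=5 Δ0: y=0 u=0 clk=1 q=0 p=0 x=0 r=0 z=0 v=0
  Δ1: clk:1→0
  (1Δ to stable)
t=6 Δ0: y=0 u=0 clk=0 q=0 p=0 x=0 r=0 z=0 v=0
  Δ1: clk:0→1
  (1Δ to stable)

2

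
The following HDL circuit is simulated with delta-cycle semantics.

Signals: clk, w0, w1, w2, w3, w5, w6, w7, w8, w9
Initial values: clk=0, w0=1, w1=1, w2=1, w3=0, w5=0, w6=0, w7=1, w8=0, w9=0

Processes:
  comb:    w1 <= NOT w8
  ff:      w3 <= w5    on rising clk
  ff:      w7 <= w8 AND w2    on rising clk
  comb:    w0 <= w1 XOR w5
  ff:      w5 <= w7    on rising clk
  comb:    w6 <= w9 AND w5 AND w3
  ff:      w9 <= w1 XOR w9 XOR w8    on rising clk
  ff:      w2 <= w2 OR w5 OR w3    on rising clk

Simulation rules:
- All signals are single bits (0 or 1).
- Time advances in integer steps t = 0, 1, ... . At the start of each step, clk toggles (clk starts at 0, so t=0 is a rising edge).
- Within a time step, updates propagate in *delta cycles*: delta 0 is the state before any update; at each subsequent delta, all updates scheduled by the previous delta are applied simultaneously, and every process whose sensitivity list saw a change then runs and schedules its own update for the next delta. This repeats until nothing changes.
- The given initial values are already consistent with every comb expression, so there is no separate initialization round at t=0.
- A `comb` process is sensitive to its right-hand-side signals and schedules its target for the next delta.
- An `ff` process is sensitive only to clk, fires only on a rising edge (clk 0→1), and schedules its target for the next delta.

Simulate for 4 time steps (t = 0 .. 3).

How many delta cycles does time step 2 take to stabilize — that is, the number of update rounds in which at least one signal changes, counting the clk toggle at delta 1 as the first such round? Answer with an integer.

3

t=0 Δ0: w5=0 w8=0 clk=0 w3=0 w2=1 w1=1 w0=1 w7=1 w9=0 w6=0
  Δ1: clk:0→1
  Δ2: w5:0→1, w7:1→0, w9:0→1
  Δ3: w0:1→0
  (3Δ to stable)
t=1 Δ0: w5=1 w8=0 clk=1 w3=0 w2=1 w1=1 w0=0 w7=0 w9=1 w6=0
  Δ1: clk:1→0
  (1Δ to stable)
t=2 Δ0: w5=1 w8=0 clk=0 w3=0 w2=1 w1=1 w0=0 w7=0 w9=1 w6=0
  Δ1: clk:0→1
  Δ2: w5:1→0, w3:0→1, w9:1→0
  Δ3: w0:0→1
  (3Δ to stable)
t=3 Δ0: w5=0 w8=0 clk=1 w3=1 w2=1 w1=1 w0=1 w7=0 w9=0 w6=0
  Δ1: clk:1→0
  (1Δ to stable)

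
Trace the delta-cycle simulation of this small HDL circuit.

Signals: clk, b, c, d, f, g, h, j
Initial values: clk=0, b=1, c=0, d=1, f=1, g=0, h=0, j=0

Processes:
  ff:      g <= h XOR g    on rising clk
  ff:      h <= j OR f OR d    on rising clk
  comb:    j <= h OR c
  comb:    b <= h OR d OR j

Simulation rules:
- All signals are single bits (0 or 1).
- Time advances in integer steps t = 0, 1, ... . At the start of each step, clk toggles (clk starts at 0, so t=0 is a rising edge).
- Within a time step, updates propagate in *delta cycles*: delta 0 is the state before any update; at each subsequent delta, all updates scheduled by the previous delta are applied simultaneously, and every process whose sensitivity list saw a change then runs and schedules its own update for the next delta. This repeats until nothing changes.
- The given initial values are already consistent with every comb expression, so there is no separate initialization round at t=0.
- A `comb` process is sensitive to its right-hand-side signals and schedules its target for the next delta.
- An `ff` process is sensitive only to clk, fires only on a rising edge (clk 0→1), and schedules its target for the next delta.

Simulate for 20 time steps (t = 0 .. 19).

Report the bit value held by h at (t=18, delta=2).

t0.Δ0 c=0 clk=0 b=1 j=0 d=1 h=0 g=0 f=1
t0.Δ1 c=0 clk=1 b=1 j=0 d=1 h=0 g=0 f=1
t0.Δ2 c=0 clk=1 b=1 j=0 d=1 h=1 g=0 f=1
t0.Δ3 c=0 clk=1 b=1 j=1 d=1 h=1 g=0 f=1
t1.Δ0 c=0 clk=1 b=1 j=1 d=1 h=1 g=0 f=1
t1.Δ1 c=0 clk=0 b=1 j=1 d=1 h=1 g=0 f=1
t2.Δ0 c=0 clk=0 b=1 j=1 d=1 h=1 g=0 f=1
t2.Δ1 c=0 clk=1 b=1 j=1 d=1 h=1 g=0 f=1
t2.Δ2 c=0 clk=1 b=1 j=1 d=1 h=1 g=1 f=1
t3.Δ0 c=0 clk=1 b=1 j=1 d=1 h=1 g=1 f=1
t3.Δ1 c=0 clk=0 b=1 j=1 d=1 h=1 g=1 f=1
t4.Δ0 c=0 clk=0 b=1 j=1 d=1 h=1 g=1 f=1
t4.Δ1 c=0 clk=1 b=1 j=1 d=1 h=1 g=1 f=1
t4.Δ2 c=0 clk=1 b=1 j=1 d=1 h=1 g=0 f=1
t5.Δ0 c=0 clk=1 b=1 j=1 d=1 h=1 g=0 f=1
t5.Δ1 c=0 clk=0 b=1 j=1 d=1 h=1 g=0 f=1
t6.Δ0 c=0 clk=0 b=1 j=1 d=1 h=1 g=0 f=1
t6.Δ1 c=0 clk=1 b=1 j=1 d=1 h=1 g=0 f=1
t6.Δ2 c=0 clk=1 b=1 j=1 d=1 h=1 g=1 f=1
t7.Δ0 c=0 clk=1 b=1 j=1 d=1 h=1 g=1 f=1
t7.Δ1 c=0 clk=0 b=1 j=1 d=1 h=1 g=1 f=1
t8.Δ0 c=0 clk=0 b=1 j=1 d=1 h=1 g=1 f=1
t8.Δ1 c=0 clk=1 b=1 j=1 d=1 h=1 g=1 f=1
t8.Δ2 c=0 clk=1 b=1 j=1 d=1 h=1 g=0 f=1
t9.Δ0 c=0 clk=1 b=1 j=1 d=1 h=1 g=0 f=1
t9.Δ1 c=0 clk=0 b=1 j=1 d=1 h=1 g=0 f=1
t10.Δ0 c=0 clk=0 b=1 j=1 d=1 h=1 g=0 f=1
t10.Δ1 c=0 clk=1 b=1 j=1 d=1 h=1 g=0 f=1
t10.Δ2 c=0 clk=1 b=1 j=1 d=1 h=1 g=1 f=1
t11.Δ0 c=0 clk=1 b=1 j=1 d=1 h=1 g=1 f=1
t11.Δ1 c=0 clk=0 b=1 j=1 d=1 h=1 g=1 f=1
t12.Δ0 c=0 clk=0 b=1 j=1 d=1 h=1 g=1 f=1
t12.Δ1 c=0 clk=1 b=1 j=1 d=1 h=1 g=1 f=1
t12.Δ2 c=0 clk=1 b=1 j=1 d=1 h=1 g=0 f=1
t13.Δ0 c=0 clk=1 b=1 j=1 d=1 h=1 g=0 f=1
t13.Δ1 c=0 clk=0 b=1 j=1 d=1 h=1 g=0 f=1
t14.Δ0 c=0 clk=0 b=1 j=1 d=1 h=1 g=0 f=1
t14.Δ1 c=0 clk=1 b=1 j=1 d=1 h=1 g=0 f=1
t14.Δ2 c=0 clk=1 b=1 j=1 d=1 h=1 g=1 f=1
t15.Δ0 c=0 clk=1 b=1 j=1 d=1 h=1 g=1 f=1
t15.Δ1 c=0 clk=0 b=1 j=1 d=1 h=1 g=1 f=1
t16.Δ0 c=0 clk=0 b=1 j=1 d=1 h=1 g=1 f=1
t16.Δ1 c=0 clk=1 b=1 j=1 d=1 h=1 g=1 f=1
t16.Δ2 c=0 clk=1 b=1 j=1 d=1 h=1 g=0 f=1
t17.Δ0 c=0 clk=1 b=1 j=1 d=1 h=1 g=0 f=1
t17.Δ1 c=0 clk=0 b=1 j=1 d=1 h=1 g=0 f=1
t18.Δ0 c=0 clk=0 b=1 j=1 d=1 h=1 g=0 f=1
t18.Δ1 c=0 clk=1 b=1 j=1 d=1 h=1 g=0 f=1
t18.Δ2 c=0 clk=1 b=1 j=1 d=1 h=1 g=1 f=1
t19.Δ0 c=0 clk=1 b=1 j=1 d=1 h=1 g=1 f=1
t19.Δ1 c=0 clk=0 b=1 j=1 d=1 h=1 g=1 f=1

1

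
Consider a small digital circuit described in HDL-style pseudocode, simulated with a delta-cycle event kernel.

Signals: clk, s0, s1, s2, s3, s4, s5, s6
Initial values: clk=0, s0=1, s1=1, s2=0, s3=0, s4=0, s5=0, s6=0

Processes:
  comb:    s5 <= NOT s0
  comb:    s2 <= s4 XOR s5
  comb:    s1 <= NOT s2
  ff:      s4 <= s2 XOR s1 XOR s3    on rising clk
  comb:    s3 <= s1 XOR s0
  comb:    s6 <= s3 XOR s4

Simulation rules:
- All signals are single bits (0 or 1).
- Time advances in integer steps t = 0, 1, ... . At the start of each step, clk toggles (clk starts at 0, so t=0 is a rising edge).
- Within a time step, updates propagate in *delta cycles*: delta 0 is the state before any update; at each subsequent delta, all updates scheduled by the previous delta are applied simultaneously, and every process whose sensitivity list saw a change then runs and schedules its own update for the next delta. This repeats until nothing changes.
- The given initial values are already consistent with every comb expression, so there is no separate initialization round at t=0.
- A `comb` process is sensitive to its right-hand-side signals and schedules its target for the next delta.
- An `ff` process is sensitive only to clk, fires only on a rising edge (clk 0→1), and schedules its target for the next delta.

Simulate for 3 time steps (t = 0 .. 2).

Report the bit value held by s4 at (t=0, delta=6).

[bits: s1,s0,s2,clk,s4,s3,s5,s6]
t=0: Δ0=11000000 Δ1=11010000 Δ2=11011000 Δ3=11111001 Δ4=01111001 Δ5=01111101 Δ6=01111100 | 6Δ
t=1: Δ0=01111100 Δ1=01101100 | 1Δ
t=2: Δ0=01101100 Δ1=01111100 Δ2=01110100 Δ3=01010101 Δ4=11010101 Δ5=11010001 Δ6=11010000 | 6Δ

1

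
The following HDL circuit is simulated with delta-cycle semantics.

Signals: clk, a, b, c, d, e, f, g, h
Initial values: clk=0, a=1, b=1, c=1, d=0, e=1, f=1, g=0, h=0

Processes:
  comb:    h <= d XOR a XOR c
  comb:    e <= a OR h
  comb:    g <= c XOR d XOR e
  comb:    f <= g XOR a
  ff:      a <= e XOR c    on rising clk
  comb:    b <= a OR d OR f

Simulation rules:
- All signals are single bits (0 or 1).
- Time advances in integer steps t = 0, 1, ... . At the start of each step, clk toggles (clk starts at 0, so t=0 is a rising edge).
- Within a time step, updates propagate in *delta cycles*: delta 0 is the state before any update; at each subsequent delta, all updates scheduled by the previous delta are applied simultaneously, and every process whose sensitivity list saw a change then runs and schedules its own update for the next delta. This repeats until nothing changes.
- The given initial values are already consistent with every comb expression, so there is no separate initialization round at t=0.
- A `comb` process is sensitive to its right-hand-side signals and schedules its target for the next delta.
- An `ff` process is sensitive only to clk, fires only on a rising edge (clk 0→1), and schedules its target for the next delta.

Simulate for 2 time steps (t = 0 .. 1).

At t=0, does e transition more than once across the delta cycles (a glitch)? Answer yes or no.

t=0 Δ0: d=0 clk=0 c=1 f=1 g=0 b=1 a=1 e=1 h=0
  Δ1: clk:0→1
  Δ2: a:1→0
  Δ3: f:1→0, e:1→0, h:0→1
  Δ4: g:0→1, b:1→0, e:0→1
  Δ5: f:0→1, g:1→0
  Δ6: f:1→0, b:0→1
  Δ7: b:1→0
  (7Δ to stable)
t=1 Δ0: d=0 clk=1 c=1 f=0 g=0 b=0 a=0 e=1 h=1
  Δ1: clk:1→0
  (1Δ to stable)

yes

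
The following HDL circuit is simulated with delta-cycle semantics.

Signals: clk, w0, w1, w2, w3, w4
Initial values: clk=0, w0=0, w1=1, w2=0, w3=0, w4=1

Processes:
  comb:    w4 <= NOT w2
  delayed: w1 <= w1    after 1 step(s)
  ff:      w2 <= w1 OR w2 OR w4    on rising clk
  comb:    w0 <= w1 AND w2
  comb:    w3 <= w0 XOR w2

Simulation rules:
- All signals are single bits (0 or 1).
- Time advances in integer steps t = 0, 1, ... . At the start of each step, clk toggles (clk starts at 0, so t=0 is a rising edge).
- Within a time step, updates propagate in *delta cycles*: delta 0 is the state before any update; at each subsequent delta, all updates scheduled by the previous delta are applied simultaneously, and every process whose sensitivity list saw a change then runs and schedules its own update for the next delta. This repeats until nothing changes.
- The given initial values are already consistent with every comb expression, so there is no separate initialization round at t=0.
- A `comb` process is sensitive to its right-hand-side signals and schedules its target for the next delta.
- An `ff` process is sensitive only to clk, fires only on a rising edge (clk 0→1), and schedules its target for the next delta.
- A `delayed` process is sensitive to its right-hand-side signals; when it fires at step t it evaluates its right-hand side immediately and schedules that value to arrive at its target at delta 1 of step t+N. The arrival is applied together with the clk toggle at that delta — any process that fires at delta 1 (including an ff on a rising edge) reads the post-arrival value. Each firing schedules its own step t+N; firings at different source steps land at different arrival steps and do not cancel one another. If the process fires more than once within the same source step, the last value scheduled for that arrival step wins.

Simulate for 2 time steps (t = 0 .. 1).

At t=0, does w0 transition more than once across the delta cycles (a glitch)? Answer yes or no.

[bits: w4,clk,w0,w1,w2,w3]
t=0: Δ0=100100 Δ1=110100 Δ2=110110 Δ3=011111 Δ4=011110 | 4Δ
t=1: Δ0=011110 Δ1=001110 | 1Δ

no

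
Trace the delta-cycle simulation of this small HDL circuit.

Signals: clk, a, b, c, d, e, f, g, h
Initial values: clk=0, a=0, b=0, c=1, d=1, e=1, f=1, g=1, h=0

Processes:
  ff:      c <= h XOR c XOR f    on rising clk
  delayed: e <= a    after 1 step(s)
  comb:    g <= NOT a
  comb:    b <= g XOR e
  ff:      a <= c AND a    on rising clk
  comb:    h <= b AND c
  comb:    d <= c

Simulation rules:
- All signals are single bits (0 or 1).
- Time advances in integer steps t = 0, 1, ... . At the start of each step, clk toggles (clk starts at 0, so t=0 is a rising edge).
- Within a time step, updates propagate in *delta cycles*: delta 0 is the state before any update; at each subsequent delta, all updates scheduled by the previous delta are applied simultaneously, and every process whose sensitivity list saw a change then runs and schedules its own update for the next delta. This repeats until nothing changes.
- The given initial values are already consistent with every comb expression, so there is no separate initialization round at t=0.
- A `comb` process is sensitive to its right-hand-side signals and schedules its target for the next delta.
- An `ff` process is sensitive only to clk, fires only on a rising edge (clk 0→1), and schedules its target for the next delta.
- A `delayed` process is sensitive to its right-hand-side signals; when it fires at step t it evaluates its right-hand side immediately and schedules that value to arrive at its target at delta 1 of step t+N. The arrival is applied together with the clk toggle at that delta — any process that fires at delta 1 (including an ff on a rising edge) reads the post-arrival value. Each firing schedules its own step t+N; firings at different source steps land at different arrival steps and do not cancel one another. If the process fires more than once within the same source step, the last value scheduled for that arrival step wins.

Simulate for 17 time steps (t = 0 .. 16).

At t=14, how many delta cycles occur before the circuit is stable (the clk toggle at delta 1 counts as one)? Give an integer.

3

[bits: d,e,b,clk,c,h,f,g,a]
t=0: Δ0=110010110 Δ1=110110110 Δ2=110100110 Δ3=010100110 | 3Δ
t=1: Δ0=010100110 Δ1=010000110 | 1Δ
t=2: Δ0=010000110 Δ1=010100110 Δ2=010110110 Δ3=110110110 | 3Δ
t=3: Δ0=110110110 Δ1=110010110 | 1Δ
t=4: Δ0=110010110 Δ1=110110110 Δ2=110100110 Δ3=010100110 | 3Δ
t=5: Δ0=010100110 Δ1=010000110 | 1Δ
t=6: Δ0=010000110 Δ1=010100110 Δ2=010110110 Δ3=110110110 | 3Δ
t=7: Δ0=110110110 Δ1=110010110 | 1Δ
t=8: Δ0=110010110 Δ1=110110110 Δ2=110100110 Δ3=010100110 | 3Δ
t=9: Δ0=010100110 Δ1=010000110 | 1Δ
t=10: Δ0=010000110 Δ1=010100110 Δ2=010110110 Δ3=110110110 | 3Δ
t=11: Δ0=110110110 Δ1=110010110 | 1Δ
t=12: Δ0=110010110 Δ1=110110110 Δ2=110100110 Δ3=010100110 | 3Δ
t=13: Δ0=010100110 Δ1=010000110 | 1Δ
t=14: Δ0=010000110 Δ1=010100110 Δ2=010110110 Δ3=110110110 | 3Δ
t=15: Δ0=110110110 Δ1=110010110 | 1Δ
t=16: Δ0=110010110 Δ1=110110110 Δ2=110100110 Δ3=010100110 | 3Δ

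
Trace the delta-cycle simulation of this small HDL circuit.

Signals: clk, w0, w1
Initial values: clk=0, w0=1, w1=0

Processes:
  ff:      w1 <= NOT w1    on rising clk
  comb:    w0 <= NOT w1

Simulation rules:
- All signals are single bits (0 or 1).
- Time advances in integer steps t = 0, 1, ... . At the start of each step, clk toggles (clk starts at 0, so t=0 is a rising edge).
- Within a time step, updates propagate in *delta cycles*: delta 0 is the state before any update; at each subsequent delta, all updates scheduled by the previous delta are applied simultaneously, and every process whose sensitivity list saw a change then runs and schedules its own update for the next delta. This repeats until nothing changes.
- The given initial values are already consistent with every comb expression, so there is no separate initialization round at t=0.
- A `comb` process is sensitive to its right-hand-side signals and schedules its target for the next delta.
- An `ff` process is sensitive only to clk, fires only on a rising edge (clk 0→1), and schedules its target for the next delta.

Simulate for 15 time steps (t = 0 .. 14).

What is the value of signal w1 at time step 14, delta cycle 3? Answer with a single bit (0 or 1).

t=0 Δ0: w1=0 w0=1 clk=0
  Δ1: clk:0→1
  Δ2: w1:0→1
  Δ3: w0:1→0
  (3Δ to stable)
t=1 Δ0: w1=1 w0=0 clk=1
  Δ1: clk:1→0
  (1Δ to stable)
t=2 Δ0: w1=1 w0=0 clk=0
  Δ1: clk:0→1
  Δ2: w1:1→0
  Δ3: w0:0→1
  (3Δ to stable)
t=3 Δ0: w1=0 w0=1 clk=1
  Δ1: clk:1→0
  (1Δ to stable)
t=4 Δ0: w1=0 w0=1 clk=0
  Δ1: clk:0→1
  Δ2: w1:0→1
  Δ3: w0:1→0
  (3Δ to stable)
t=5 Δ0: w1=1 w0=0 clk=1
  Δ1: clk:1→0
  (1Δ to stable)
t=6 Δ0: w1=1 w0=0 clk=0
  Δ1: clk:0→1
  Δ2: w1:1→0
  Δ3: w0:0→1
  (3Δ to stable)
t=7 Δ0: w1=0 w0=1 clk=1
  Δ1: clk:1→0
  (1Δ to stable)
t=8 Δ0: w1=0 w0=1 clk=0
  Δ1: clk:0→1
  Δ2: w1:0→1
  Δ3: w0:1→0
  (3Δ to stable)
t=9 Δ0: w1=1 w0=0 clk=1
  Δ1: clk:1→0
  (1Δ to stable)
t=10 Δ0: w1=1 w0=0 clk=0
  Δ1: clk:0→1
  Δ2: w1:1→0
  Δ3: w0:0→1
  (3Δ to stable)
t=11 Δ0: w1=0 w0=1 clk=1
  Δ1: clk:1→0
  (1Δ to stable)
t=12 Δ0: w1=0 w0=1 clk=0
  Δ1: clk:0→1
  Δ2: w1:0→1
  Δ3: w0:1→0
  (3Δ to stable)
t=13 Δ0: w1=1 w0=0 clk=1
  Δ1: clk:1→0
  (1Δ to stable)
t=14 Δ0: w1=1 w0=0 clk=0
  Δ1: clk:0→1
  Δ2: w1:1→0
  Δ3: w0:0→1
  (3Δ to stable)

0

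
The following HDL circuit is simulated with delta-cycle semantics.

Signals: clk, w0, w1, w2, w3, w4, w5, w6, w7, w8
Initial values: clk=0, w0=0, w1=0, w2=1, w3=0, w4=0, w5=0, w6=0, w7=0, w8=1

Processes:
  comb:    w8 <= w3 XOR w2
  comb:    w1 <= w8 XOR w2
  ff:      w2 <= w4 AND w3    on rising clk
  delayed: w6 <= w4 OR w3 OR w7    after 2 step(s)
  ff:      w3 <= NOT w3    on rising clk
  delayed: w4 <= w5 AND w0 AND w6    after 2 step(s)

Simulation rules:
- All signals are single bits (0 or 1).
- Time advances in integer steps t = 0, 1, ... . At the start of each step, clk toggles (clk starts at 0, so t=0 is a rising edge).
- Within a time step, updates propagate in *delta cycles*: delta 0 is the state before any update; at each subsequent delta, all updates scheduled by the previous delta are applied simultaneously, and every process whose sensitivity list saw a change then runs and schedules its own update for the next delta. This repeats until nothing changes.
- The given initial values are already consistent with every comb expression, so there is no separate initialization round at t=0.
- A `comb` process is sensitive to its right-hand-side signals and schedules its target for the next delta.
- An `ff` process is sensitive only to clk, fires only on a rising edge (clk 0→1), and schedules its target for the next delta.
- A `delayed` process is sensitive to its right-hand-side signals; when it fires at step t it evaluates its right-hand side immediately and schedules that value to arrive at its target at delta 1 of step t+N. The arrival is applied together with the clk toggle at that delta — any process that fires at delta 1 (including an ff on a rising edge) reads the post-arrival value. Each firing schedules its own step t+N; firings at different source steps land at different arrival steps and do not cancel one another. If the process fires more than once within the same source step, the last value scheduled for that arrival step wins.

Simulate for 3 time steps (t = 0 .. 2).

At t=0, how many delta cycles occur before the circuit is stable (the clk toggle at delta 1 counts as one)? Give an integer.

t=0 Δ0: clk=0 w7=0 w0=0 w2=1 w6=0 w3=0 w1=0 w5=0 w8=1 w4=0
  Δ1: clk:0→1
  Δ2: w2:1→0, w3:0→1
  Δ3: w1:0→1
  (3Δ to stable)
t=1 Δ0: clk=1 w7=0 w0=0 w2=0 w6=0 w3=1 w1=1 w5=0 w8=1 w4=0
  Δ1: clk:1→0
  (1Δ to stable)
t=2 Δ0: clk=0 w7=0 w0=0 w2=0 w6=0 w3=1 w1=1 w5=0 w8=1 w4=0
  Δ1: clk:0→1, w6:0→1
  Δ2: w3:1→0
  Δ3: w8:1→0
  Δ4: w1:1→0
  (4Δ to stable)

3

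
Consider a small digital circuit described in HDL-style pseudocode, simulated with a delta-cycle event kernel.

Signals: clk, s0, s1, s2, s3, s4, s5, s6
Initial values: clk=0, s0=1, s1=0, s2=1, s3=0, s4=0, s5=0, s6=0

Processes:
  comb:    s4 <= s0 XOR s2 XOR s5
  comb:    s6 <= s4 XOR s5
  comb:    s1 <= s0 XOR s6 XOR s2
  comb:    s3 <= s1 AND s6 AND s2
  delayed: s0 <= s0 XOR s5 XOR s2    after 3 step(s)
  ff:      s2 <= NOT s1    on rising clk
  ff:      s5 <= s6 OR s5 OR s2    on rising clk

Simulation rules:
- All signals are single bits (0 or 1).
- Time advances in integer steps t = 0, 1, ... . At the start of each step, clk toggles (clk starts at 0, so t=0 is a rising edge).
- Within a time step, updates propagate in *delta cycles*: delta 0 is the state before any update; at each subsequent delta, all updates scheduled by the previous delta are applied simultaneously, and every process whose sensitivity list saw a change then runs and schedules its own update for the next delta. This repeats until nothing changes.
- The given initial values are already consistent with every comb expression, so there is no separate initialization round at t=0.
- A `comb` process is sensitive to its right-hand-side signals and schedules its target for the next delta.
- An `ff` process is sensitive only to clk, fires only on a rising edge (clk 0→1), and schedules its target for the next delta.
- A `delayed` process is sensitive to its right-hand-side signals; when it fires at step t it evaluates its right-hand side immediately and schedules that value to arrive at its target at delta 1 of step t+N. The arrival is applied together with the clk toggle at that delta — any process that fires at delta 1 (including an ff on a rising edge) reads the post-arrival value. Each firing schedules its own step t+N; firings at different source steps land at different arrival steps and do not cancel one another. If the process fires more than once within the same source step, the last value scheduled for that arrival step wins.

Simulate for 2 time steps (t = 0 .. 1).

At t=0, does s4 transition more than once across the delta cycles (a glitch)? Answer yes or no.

no

t0.Δ0 s2=1 s5=0 s1=0 s6=0 clk=0 s4=0 s3=0 s0=1
t0.Δ1 s2=1 s5=0 s1=0 s6=0 clk=1 s4=0 s3=0 s0=1
t0.Δ2 s2=1 s5=1 s1=0 s6=0 clk=1 s4=0 s3=0 s0=1
t0.Δ3 s2=1 s5=1 s1=0 s6=1 clk=1 s4=1 s3=0 s0=1
t0.Δ4 s2=1 s5=1 s1=1 s6=0 clk=1 s4=1 s3=0 s0=1
t0.Δ5 s2=1 s5=1 s1=0 s6=0 clk=1 s4=1 s3=0 s0=1
t1.Δ0 s2=1 s5=1 s1=0 s6=0 clk=1 s4=1 s3=0 s0=1
t1.Δ1 s2=1 s5=1 s1=0 s6=0 clk=0 s4=1 s3=0 s0=1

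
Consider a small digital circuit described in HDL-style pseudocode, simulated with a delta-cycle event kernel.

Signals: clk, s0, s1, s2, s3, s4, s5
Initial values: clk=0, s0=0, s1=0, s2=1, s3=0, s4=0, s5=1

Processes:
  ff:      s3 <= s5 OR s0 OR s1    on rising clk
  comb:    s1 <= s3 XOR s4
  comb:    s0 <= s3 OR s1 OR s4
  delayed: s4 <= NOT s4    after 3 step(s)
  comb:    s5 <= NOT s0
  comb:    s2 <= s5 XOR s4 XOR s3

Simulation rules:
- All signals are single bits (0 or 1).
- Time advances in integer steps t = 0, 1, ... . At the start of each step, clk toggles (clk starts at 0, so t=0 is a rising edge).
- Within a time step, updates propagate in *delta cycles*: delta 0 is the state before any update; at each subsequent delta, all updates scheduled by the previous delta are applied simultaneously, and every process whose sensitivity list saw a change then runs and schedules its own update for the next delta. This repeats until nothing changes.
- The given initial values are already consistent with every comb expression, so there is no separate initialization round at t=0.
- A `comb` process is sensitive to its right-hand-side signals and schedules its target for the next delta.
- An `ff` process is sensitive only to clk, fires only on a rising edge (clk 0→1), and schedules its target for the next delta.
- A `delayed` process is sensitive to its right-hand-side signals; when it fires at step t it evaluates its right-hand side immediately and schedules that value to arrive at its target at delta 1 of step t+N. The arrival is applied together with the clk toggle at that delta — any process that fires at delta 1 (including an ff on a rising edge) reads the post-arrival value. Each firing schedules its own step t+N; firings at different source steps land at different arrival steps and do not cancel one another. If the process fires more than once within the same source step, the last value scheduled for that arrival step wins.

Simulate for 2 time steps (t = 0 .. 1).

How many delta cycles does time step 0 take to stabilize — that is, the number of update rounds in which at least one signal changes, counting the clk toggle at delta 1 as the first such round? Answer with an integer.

5

t0.Δ0 s0=0 clk=0 s4=0 s1=0 s2=1 s3=0 s5=1
t0.Δ1 s0=0 clk=1 s4=0 s1=0 s2=1 s3=0 s5=1
t0.Δ2 s0=0 clk=1 s4=0 s1=0 s2=1 s3=1 s5=1
t0.Δ3 s0=1 clk=1 s4=0 s1=1 s2=0 s3=1 s5=1
t0.Δ4 s0=1 clk=1 s4=0 s1=1 s2=0 s3=1 s5=0
t0.Δ5 s0=1 clk=1 s4=0 s1=1 s2=1 s3=1 s5=0
t1.Δ0 s0=1 clk=1 s4=0 s1=1 s2=1 s3=1 s5=0
t1.Δ1 s0=1 clk=0 s4=0 s1=1 s2=1 s3=1 s5=0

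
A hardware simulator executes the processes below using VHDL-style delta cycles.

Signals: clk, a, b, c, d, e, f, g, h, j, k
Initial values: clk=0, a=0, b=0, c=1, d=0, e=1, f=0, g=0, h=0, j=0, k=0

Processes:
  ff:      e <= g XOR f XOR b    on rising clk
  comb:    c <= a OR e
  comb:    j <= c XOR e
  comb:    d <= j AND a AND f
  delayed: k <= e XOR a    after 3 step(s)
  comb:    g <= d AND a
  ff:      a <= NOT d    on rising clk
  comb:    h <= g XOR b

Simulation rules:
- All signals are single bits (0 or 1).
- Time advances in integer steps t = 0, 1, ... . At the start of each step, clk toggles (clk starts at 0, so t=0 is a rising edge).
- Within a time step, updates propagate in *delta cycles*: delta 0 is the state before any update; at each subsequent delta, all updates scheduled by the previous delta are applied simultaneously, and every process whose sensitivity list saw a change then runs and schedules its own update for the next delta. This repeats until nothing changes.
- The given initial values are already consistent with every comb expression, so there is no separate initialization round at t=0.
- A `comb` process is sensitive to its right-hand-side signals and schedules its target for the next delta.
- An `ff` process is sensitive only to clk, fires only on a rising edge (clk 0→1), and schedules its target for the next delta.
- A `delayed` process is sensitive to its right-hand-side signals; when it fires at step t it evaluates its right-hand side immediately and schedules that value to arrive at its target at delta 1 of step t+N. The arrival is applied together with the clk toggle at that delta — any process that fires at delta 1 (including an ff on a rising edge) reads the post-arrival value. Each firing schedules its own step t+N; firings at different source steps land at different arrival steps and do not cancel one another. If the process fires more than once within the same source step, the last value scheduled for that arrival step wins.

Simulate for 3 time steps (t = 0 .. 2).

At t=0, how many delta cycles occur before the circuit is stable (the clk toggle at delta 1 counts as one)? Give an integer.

t0.Δ0 c=1 h=0 b=0 a=0 f=0 e=1 j=0 d=0 k=0 clk=0 g=0
t0.Δ1 c=1 h=0 b=0 a=0 f=0 e=1 j=0 d=0 k=0 clk=1 g=0
t0.Δ2 c=1 h=0 b=0 a=1 f=0 e=0 j=0 d=0 k=0 clk=1 g=0
t0.Δ3 c=1 h=0 b=0 a=1 f=0 e=0 j=1 d=0 k=0 clk=1 g=0
t1.Δ0 c=1 h=0 b=0 a=1 f=0 e=0 j=1 d=0 k=0 clk=1 g=0
t1.Δ1 c=1 h=0 b=0 a=1 f=0 e=0 j=1 d=0 k=0 clk=0 g=0
t2.Δ0 c=1 h=0 b=0 a=1 f=0 e=0 j=1 d=0 k=0 clk=0 g=0
t2.Δ1 c=1 h=0 b=0 a=1 f=0 e=0 j=1 d=0 k=0 clk=1 g=0

3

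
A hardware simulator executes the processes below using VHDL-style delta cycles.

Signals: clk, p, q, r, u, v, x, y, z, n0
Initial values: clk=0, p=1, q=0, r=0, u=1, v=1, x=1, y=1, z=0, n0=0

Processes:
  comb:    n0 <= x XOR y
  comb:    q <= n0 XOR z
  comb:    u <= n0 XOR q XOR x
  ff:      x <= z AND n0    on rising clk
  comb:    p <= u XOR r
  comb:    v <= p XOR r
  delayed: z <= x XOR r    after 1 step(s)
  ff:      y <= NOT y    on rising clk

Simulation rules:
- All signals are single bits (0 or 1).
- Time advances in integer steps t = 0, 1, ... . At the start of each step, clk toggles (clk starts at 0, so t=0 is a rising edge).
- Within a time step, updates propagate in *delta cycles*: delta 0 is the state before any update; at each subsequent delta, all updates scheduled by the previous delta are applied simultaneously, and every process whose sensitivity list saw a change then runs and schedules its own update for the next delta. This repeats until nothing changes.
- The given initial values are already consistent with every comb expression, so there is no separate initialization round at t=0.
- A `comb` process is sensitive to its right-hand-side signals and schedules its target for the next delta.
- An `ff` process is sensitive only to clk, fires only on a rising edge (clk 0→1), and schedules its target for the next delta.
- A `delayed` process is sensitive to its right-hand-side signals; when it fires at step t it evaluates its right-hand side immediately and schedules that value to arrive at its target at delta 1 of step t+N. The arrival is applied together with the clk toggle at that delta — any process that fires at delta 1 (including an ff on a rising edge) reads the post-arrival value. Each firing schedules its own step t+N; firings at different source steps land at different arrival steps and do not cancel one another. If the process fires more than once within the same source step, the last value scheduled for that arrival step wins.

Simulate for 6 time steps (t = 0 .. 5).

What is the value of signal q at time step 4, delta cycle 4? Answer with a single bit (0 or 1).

0

t=0 Δ0: x=1 z=0 clk=0 r=0 p=1 n0=0 y=1 u=1 q=0 v=1
  Δ1: clk:0→1
  Δ2: x:1→0, y:1→0
  Δ3: u:1→0
  Δ4: p:1→0
  Δ5: v:1→0
  (5Δ to stable)
t=1 Δ0: x=0 z=0 clk=1 r=0 p=0 n0=0 y=0 u=0 q=0 v=0
  Δ1: clk:1→0
  (1Δ to stable)
t=2 Δ0: x=0 z=0 clk=0 r=0 p=0 n0=0 y=0 u=0 q=0 v=0
  Δ1: clk:0→1
  Δ2: y:0→1
  Δ3: n0:0→1
  Δ4: u:0→1, q:0→1
  Δ5: p:0→1, u:1→0
  Δ6: p:1→0, v:0→1
  Δ7: v:1→0
  (7Δ to stable)
t=3 Δ0: x=0 z=0 clk=1 r=0 p=0 n0=1 y=1 u=0 q=1 v=0
  Δ1: clk:1→0
  (1Δ to stable)
t=4 Δ0: x=0 z=0 clk=0 r=0 p=0 n0=1 y=1 u=0 q=1 v=0
  Δ1: clk:0→1
  Δ2: y:1→0
  Δ3: n0:1→0
  Δ4: u:0→1, q:1→0
  Δ5: p:0→1, u:1→0
  Δ6: p:1→0, v:0→1
  Δ7: v:1→0
  (7Δ to stable)
t=5 Δ0: x=0 z=0 clk=1 r=0 p=0 n0=0 y=0 u=0 q=0 v=0
  Δ1: clk:1→0
  (1Δ to stable)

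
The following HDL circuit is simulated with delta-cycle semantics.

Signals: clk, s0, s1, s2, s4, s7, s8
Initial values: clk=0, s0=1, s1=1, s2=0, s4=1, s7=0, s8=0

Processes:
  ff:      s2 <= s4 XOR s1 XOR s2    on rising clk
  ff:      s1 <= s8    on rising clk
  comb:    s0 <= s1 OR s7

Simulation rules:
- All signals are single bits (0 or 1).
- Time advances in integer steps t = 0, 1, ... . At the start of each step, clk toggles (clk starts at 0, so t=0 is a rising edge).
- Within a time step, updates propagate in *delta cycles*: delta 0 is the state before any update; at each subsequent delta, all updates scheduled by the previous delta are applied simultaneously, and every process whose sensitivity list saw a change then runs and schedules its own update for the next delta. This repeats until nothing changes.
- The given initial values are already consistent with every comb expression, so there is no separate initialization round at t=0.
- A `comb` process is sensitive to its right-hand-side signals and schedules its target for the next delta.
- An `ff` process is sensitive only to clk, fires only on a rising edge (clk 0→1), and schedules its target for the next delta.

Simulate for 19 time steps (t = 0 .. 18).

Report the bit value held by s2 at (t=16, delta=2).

[bits: s1,s4,s2,clk,s0,s8,s7]
t=0: Δ0=1100100 Δ1=1101100 Δ2=0101100 Δ3=0101000 | 3Δ
t=1: Δ0=0101000 Δ1=0100000 | 1Δ
t=2: Δ0=0100000 Δ1=0101000 Δ2=0111000 | 2Δ
t=3: Δ0=0111000 Δ1=0110000 | 1Δ
t=4: Δ0=0110000 Δ1=0111000 Δ2=0101000 | 2Δ
t=5: Δ0=0101000 Δ1=0100000 | 1Δ
t=6: Δ0=0100000 Δ1=0101000 Δ2=0111000 | 2Δ
t=7: Δ0=0111000 Δ1=0110000 | 1Δ
t=8: Δ0=0110000 Δ1=0111000 Δ2=0101000 | 2Δ
t=9: Δ0=0101000 Δ1=0100000 | 1Δ
t=10: Δ0=0100000 Δ1=0101000 Δ2=0111000 | 2Δ
t=11: Δ0=0111000 Δ1=0110000 | 1Δ
t=12: Δ0=0110000 Δ1=0111000 Δ2=0101000 | 2Δ
t=13: Δ0=0101000 Δ1=0100000 | 1Δ
t=14: Δ0=0100000 Δ1=0101000 Δ2=0111000 | 2Δ
t=15: Δ0=0111000 Δ1=0110000 | 1Δ
t=16: Δ0=0110000 Δ1=0111000 Δ2=0101000 | 2Δ
t=17: Δ0=0101000 Δ1=0100000 | 1Δ
t=18: Δ0=0100000 Δ1=0101000 Δ2=0111000 | 2Δ

0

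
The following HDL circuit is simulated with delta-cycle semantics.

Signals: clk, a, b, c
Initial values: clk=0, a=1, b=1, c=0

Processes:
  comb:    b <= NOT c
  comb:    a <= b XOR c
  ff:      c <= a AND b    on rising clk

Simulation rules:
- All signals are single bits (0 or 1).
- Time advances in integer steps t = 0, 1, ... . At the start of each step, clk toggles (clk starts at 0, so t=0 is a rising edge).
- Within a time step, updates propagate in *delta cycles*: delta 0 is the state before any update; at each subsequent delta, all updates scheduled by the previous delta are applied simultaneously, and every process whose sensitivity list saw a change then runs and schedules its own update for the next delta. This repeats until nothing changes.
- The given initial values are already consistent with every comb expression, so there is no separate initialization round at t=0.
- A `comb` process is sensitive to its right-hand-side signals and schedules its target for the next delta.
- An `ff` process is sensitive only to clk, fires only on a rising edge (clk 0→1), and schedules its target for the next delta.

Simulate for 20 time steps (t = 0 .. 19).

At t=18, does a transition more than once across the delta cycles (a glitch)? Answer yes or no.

yes

t0.Δ0 clk=0 c=0 b=1 a=1
t0.Δ1 clk=1 c=0 b=1 a=1
t0.Δ2 clk=1 c=1 b=1 a=1
t0.Δ3 clk=1 c=1 b=0 a=0
t0.Δ4 clk=1 c=1 b=0 a=1
t1.Δ0 clk=1 c=1 b=0 a=1
t1.Δ1 clk=0 c=1 b=0 a=1
t2.Δ0 clk=0 c=1 b=0 a=1
t2.Δ1 clk=1 c=1 b=0 a=1
t2.Δ2 clk=1 c=0 b=0 a=1
t2.Δ3 clk=1 c=0 b=1 a=0
t2.Δ4 clk=1 c=0 b=1 a=1
t3.Δ0 clk=1 c=0 b=1 a=1
t3.Δ1 clk=0 c=0 b=1 a=1
t4.Δ0 clk=0 c=0 b=1 a=1
t4.Δ1 clk=1 c=0 b=1 a=1
t4.Δ2 clk=1 c=1 b=1 a=1
t4.Δ3 clk=1 c=1 b=0 a=0
t4.Δ4 clk=1 c=1 b=0 a=1
t5.Δ0 clk=1 c=1 b=0 a=1
t5.Δ1 clk=0 c=1 b=0 a=1
t6.Δ0 clk=0 c=1 b=0 a=1
t6.Δ1 clk=1 c=1 b=0 a=1
t6.Δ2 clk=1 c=0 b=0 a=1
t6.Δ3 clk=1 c=0 b=1 a=0
t6.Δ4 clk=1 c=0 b=1 a=1
t7.Δ0 clk=1 c=0 b=1 a=1
t7.Δ1 clk=0 c=0 b=1 a=1
t8.Δ0 clk=0 c=0 b=1 a=1
t8.Δ1 clk=1 c=0 b=1 a=1
t8.Δ2 clk=1 c=1 b=1 a=1
t8.Δ3 clk=1 c=1 b=0 a=0
t8.Δ4 clk=1 c=1 b=0 a=1
t9.Δ0 clk=1 c=1 b=0 a=1
t9.Δ1 clk=0 c=1 b=0 a=1
t10.Δ0 clk=0 c=1 b=0 a=1
t10.Δ1 clk=1 c=1 b=0 a=1
t10.Δ2 clk=1 c=0 b=0 a=1
t10.Δ3 clk=1 c=0 b=1 a=0
t10.Δ4 clk=1 c=0 b=1 a=1
t11.Δ0 clk=1 c=0 b=1 a=1
t11.Δ1 clk=0 c=0 b=1 a=1
t12.Δ0 clk=0 c=0 b=1 a=1
t12.Δ1 clk=1 c=0 b=1 a=1
t12.Δ2 clk=1 c=1 b=1 a=1
t12.Δ3 clk=1 c=1 b=0 a=0
t12.Δ4 clk=1 c=1 b=0 a=1
t13.Δ0 clk=1 c=1 b=0 a=1
t13.Δ1 clk=0 c=1 b=0 a=1
t14.Δ0 clk=0 c=1 b=0 a=1
t14.Δ1 clk=1 c=1 b=0 a=1
t14.Δ2 clk=1 c=0 b=0 a=1
t14.Δ3 clk=1 c=0 b=1 a=0
t14.Δ4 clk=1 c=0 b=1 a=1
t15.Δ0 clk=1 c=0 b=1 a=1
t15.Δ1 clk=0 c=0 b=1 a=1
t16.Δ0 clk=0 c=0 b=1 a=1
t16.Δ1 clk=1 c=0 b=1 a=1
t16.Δ2 clk=1 c=1 b=1 a=1
t16.Δ3 clk=1 c=1 b=0 a=0
t16.Δ4 clk=1 c=1 b=0 a=1
t17.Δ0 clk=1 c=1 b=0 a=1
t17.Δ1 clk=0 c=1 b=0 a=1
t18.Δ0 clk=0 c=1 b=0 a=1
t18.Δ1 clk=1 c=1 b=0 a=1
t18.Δ2 clk=1 c=0 b=0 a=1
t18.Δ3 clk=1 c=0 b=1 a=0
t18.Δ4 clk=1 c=0 b=1 a=1
t19.Δ0 clk=1 c=0 b=1 a=1
t19.Δ1 clk=0 c=0 b=1 a=1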